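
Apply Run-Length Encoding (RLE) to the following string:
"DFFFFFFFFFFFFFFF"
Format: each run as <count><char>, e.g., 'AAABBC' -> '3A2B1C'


Scanning runs left to right:
  i=0: run of 'D' x 1 -> '1D'
  i=1: run of 'F' x 15 -> '15F'

RLE = 1D15F


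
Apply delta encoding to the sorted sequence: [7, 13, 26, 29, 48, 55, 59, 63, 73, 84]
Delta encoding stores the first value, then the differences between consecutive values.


First value: 7
Deltas:
  13 - 7 = 6
  26 - 13 = 13
  29 - 26 = 3
  48 - 29 = 19
  55 - 48 = 7
  59 - 55 = 4
  63 - 59 = 4
  73 - 63 = 10
  84 - 73 = 11


Delta encoded: [7, 6, 13, 3, 19, 7, 4, 4, 10, 11]


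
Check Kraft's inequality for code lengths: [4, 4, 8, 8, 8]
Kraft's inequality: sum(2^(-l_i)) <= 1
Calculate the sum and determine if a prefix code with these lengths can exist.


Sum = 2^(-4) + 2^(-4) + 2^(-8) + 2^(-8) + 2^(-8)
    = 0.0625 + 0.0625 + 0.00390625 + 0.00390625 + 0.00390625
    = 35/256 = 0.13671875
Since 0.13671875 <= 1, Kraft's inequality IS satisfied.
A prefix code with these lengths CAN exist.

Kraft sum = 0.13671875. Satisfied.


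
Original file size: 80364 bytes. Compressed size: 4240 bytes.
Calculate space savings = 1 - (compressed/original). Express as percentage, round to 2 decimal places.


ratio = compressed/original = 4240/80364 = 0.05276
savings = 1 - ratio = 1 - 0.05276 = 0.94724
as a percentage: 0.94724 * 100 = 94.72%

Space savings = 1 - 4240/80364 = 94.72%


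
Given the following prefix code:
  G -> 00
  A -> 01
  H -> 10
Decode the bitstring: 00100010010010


Decoding step by step:
Bits 00 -> G
Bits 10 -> H
Bits 00 -> G
Bits 10 -> H
Bits 01 -> A
Bits 00 -> G
Bits 10 -> H


Decoded message: GHGHAGH


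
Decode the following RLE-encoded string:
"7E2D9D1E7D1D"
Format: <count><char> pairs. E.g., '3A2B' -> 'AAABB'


Expanding each <count><char> pair:
  7E -> 'EEEEEEE'
  2D -> 'DD'
  9D -> 'DDDDDDDDD'
  1E -> 'E'
  7D -> 'DDDDDDD'
  1D -> 'D'

Decoded = EEEEEEEDDDDDDDDDDDEDDDDDDDD


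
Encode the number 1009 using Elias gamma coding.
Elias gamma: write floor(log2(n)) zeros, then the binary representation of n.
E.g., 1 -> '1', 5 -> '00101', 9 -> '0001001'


num_bits = floor(log2(1009)) + 1 = 10
leading_zeros = num_bits - 1 = 9
binary(1009) = 1111110001

Elias gamma(1009) = '000000000' + '1111110001' = 0000000001111110001 (19 bits)


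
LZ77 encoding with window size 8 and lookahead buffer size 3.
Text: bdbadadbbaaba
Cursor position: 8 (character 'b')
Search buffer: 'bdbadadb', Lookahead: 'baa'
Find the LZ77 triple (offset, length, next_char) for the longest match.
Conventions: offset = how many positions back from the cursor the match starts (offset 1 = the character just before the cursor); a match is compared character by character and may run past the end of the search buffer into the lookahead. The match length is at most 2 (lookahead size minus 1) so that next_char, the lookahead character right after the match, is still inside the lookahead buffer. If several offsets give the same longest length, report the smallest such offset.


Try each offset into the search buffer:
  offset=1 (pos 7, char 'b'): match length 1
  offset=2 (pos 6, char 'd'): match length 0
  offset=3 (pos 5, char 'a'): match length 0
  offset=4 (pos 4, char 'd'): match length 0
  offset=5 (pos 3, char 'a'): match length 0
  offset=6 (pos 2, char 'b'): match length 2
  offset=7 (pos 1, char 'd'): match length 0
  offset=8 (pos 0, char 'b'): match length 1
Longest match has length 2 at offset 6.
next_char = character at position 8 + 2 = 10 -> 'a'

Best match: offset=6, length=2 (matching 'ba' starting at position 2)
LZ77 triple: (6, 2, 'a')


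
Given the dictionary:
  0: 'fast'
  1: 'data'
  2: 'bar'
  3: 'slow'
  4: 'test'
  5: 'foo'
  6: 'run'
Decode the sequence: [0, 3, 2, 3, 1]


Look up each index in the dictionary:
  0 -> 'fast'
  3 -> 'slow'
  2 -> 'bar'
  3 -> 'slow'
  1 -> 'data'

Decoded: "fast slow bar slow data"


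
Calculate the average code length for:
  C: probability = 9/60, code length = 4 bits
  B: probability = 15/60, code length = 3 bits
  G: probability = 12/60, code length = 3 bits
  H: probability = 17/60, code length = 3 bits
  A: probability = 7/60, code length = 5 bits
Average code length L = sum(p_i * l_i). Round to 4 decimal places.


Weighted contributions p_i * l_i:
  C: (9/60) * 4 = 36/60
  B: (15/60) * 3 = 45/60
  G: (12/60) * 3 = 36/60
  H: (17/60) * 3 = 51/60
  A: (7/60) * 5 = 35/60
Sum = (36 + 45 + 36 + 51 + 35)/60 = 203/60

L = 203/60 = 3.3833 bits/symbol


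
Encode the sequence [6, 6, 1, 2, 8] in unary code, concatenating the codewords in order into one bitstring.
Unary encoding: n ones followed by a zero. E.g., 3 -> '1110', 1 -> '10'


Encode each number as n ones followed by a terminating 0:
  6 -> 1111110 (7 bits)
  6 -> 1111110 (7 bits)
  1 -> 10 (2 bits)
  2 -> 110 (3 bits)
  8 -> 111111110 (9 bits)
Total length = 7 + 7 + 2 + 3 + 9 = 28 bits.

Unary([6, 6, 1, 2, 8]) = 1111110111111010110111111110 (28 bits)


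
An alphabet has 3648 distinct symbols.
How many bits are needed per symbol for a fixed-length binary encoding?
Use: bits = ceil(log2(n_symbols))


log2(3648) = 11.8329
Bracket: 2^11 = 2048 < 3648 <= 2^12 = 4096
So ceil(log2(3648)) = 12

bits = ceil(log2(3648)) = ceil(11.8329) = 12 bits


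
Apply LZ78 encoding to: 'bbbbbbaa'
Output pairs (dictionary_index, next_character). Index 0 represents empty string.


LZ78 encoding steps:
Dictionary: {0: ''}
Step 1: w='' (idx 0), next='b' -> output (0, 'b'), add 'b' as idx 1
Step 2: w='b' (idx 1), next='b' -> output (1, 'b'), add 'bb' as idx 2
Step 3: w='bb' (idx 2), next='b' -> output (2, 'b'), add 'bbb' as idx 3
Step 4: w='' (idx 0), next='a' -> output (0, 'a'), add 'a' as idx 4
Step 5: w='a' (idx 4), end of input -> output (4, '')


Encoded: [(0, 'b'), (1, 'b'), (2, 'b'), (0, 'a'), (4, '')]


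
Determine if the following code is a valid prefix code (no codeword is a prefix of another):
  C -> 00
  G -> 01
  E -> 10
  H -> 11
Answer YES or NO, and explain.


Checking each pair (does one codeword prefix another?):
  C='00' vs G='01': no prefix
  C='00' vs E='10': no prefix
  C='00' vs H='11': no prefix
  G='01' vs C='00': no prefix
  G='01' vs E='10': no prefix
  G='01' vs H='11': no prefix
  E='10' vs C='00': no prefix
  E='10' vs G='01': no prefix
  E='10' vs H='11': no prefix
  H='11' vs C='00': no prefix
  H='11' vs G='01': no prefix
  H='11' vs E='10': no prefix
No violation found over all pairs.

YES -- this is a valid prefix code. No codeword is a prefix of any other codeword.


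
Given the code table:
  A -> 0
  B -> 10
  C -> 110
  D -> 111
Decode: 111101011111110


Decoding:
111 -> D
10 -> B
10 -> B
111 -> D
111 -> D
10 -> B


Result: DBBDDB


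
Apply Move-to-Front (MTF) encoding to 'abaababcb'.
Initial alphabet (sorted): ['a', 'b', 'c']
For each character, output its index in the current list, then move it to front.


MTF encoding:
'a': index 0 in ['a', 'b', 'c'] -> ['a', 'b', 'c']
'b': index 1 in ['a', 'b', 'c'] -> ['b', 'a', 'c']
'a': index 1 in ['b', 'a', 'c'] -> ['a', 'b', 'c']
'a': index 0 in ['a', 'b', 'c'] -> ['a', 'b', 'c']
'b': index 1 in ['a', 'b', 'c'] -> ['b', 'a', 'c']
'a': index 1 in ['b', 'a', 'c'] -> ['a', 'b', 'c']
'b': index 1 in ['a', 'b', 'c'] -> ['b', 'a', 'c']
'c': index 2 in ['b', 'a', 'c'] -> ['c', 'b', 'a']
'b': index 1 in ['c', 'b', 'a'] -> ['b', 'c', 'a']


Output: [0, 1, 1, 0, 1, 1, 1, 2, 1]


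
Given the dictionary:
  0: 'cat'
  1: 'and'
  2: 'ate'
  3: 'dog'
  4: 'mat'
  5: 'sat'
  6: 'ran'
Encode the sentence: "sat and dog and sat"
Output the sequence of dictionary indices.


Look up each word in the dictionary:
  'sat' -> 5
  'and' -> 1
  'dog' -> 3
  'and' -> 1
  'sat' -> 5

Encoded: [5, 1, 3, 1, 5]


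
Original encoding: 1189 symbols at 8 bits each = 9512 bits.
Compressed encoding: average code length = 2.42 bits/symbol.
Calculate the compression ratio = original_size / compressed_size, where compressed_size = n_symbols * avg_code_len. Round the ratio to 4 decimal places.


original_size = n_symbols * orig_bits = 1189 * 8 = 9512 bits
compressed_size = n_symbols * avg_code_len = 1189 * 2.42 = 2877.38 bits
ratio = original_size / compressed_size = 9512 / 2877.38 = 3.3058

Compression ratio = 3.3058


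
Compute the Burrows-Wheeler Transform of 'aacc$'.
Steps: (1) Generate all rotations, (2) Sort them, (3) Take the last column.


Rotations (sorted):
  0: $aacc -> last char: c
  1: aacc$ -> last char: $
  2: acc$a -> last char: a
  3: c$aac -> last char: c
  4: cc$aa -> last char: a


BWT = c$aca


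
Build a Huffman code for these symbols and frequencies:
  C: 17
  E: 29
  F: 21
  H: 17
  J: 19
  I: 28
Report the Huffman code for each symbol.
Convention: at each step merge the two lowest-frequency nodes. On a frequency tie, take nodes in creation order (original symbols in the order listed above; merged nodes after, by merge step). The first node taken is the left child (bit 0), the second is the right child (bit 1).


Huffman tree construction:
Step 1: Merge C(17) + H(17) = 34
Step 2: Merge J(19) + F(21) = 40
Step 3: Merge I(28) + E(29) = 57
Step 4: Merge (C+H)(34) + (J+F)(40) = 74
Step 5: Merge (I+E)(57) + ((C+H)+(J+F))(74) = 131
Read each symbol's code off the tree from the root (left child = 0, right child = 1).

Codes:
  C: 100 (length 3)
  E: 01 (length 2)
  F: 111 (length 3)
  H: 101 (length 3)
  J: 110 (length 3)
  I: 00 (length 2)
Average code length: 336/131 = 2.5649 bits/symbol


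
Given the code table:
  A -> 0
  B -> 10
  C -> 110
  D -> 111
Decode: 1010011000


Decoding:
10 -> B
10 -> B
0 -> A
110 -> C
0 -> A
0 -> A


Result: BBACAA


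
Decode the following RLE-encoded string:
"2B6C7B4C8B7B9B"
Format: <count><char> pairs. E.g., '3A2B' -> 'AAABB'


Expanding each <count><char> pair:
  2B -> 'BB'
  6C -> 'CCCCCC'
  7B -> 'BBBBBBB'
  4C -> 'CCCC'
  8B -> 'BBBBBBBB'
  7B -> 'BBBBBBB'
  9B -> 'BBBBBBBBB'

Decoded = BBCCCCCCBBBBBBBCCCCBBBBBBBBBBBBBBBBBBBBBBBB


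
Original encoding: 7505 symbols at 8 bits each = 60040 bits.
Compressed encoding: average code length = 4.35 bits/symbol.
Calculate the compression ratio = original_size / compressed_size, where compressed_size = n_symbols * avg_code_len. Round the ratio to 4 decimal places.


original_size = n_symbols * orig_bits = 7505 * 8 = 60040 bits
compressed_size = n_symbols * avg_code_len = 7505 * 4.35 = 32646.75 bits
ratio = original_size / compressed_size = 60040 / 32646.75 = 1.8391

Compression ratio = 1.8391


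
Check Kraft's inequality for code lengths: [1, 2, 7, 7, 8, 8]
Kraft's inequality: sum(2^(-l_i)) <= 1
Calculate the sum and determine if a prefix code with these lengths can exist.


Sum = 2^(-1) + 2^(-2) + 2^(-7) + 2^(-7) + 2^(-8) + 2^(-8)
    = 0.5 + 0.25 + 0.0078125 + 0.0078125 + 0.00390625 + 0.00390625
    = 198/256 = 0.7734375
Since 0.7734375 <= 1, Kraft's inequality IS satisfied.
A prefix code with these lengths CAN exist.

Kraft sum = 0.7734375. Satisfied.


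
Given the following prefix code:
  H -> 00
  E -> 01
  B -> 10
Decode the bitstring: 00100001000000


Decoding step by step:
Bits 00 -> H
Bits 10 -> B
Bits 00 -> H
Bits 01 -> E
Bits 00 -> H
Bits 00 -> H
Bits 00 -> H


Decoded message: HBHEHHH


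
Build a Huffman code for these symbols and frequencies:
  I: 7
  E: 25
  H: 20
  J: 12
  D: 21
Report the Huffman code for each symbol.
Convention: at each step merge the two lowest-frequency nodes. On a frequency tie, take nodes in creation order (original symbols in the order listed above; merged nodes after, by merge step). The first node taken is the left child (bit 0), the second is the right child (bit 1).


Huffman tree construction:
Step 1: Merge I(7) + J(12) = 19
Step 2: Merge (I+J)(19) + H(20) = 39
Step 3: Merge D(21) + E(25) = 46
Step 4: Merge ((I+J)+H)(39) + (D+E)(46) = 85
Read each symbol's code off the tree from the root (left child = 0, right child = 1).

Codes:
  I: 000 (length 3)
  E: 11 (length 2)
  H: 01 (length 2)
  J: 001 (length 3)
  D: 10 (length 2)
Average code length: 189/85 = 2.2235 bits/symbol


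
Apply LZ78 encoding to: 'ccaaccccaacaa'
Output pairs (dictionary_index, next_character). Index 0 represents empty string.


LZ78 encoding steps:
Dictionary: {0: ''}
Step 1: w='' (idx 0), next='c' -> output (0, 'c'), add 'c' as idx 1
Step 2: w='c' (idx 1), next='a' -> output (1, 'a'), add 'ca' as idx 2
Step 3: w='' (idx 0), next='a' -> output (0, 'a'), add 'a' as idx 3
Step 4: w='c' (idx 1), next='c' -> output (1, 'c'), add 'cc' as idx 4
Step 5: w='cc' (idx 4), next='a' -> output (4, 'a'), add 'cca' as idx 5
Step 6: w='a' (idx 3), next='c' -> output (3, 'c'), add 'ac' as idx 6
Step 7: w='a' (idx 3), next='a' -> output (3, 'a'), add 'aa' as idx 7


Encoded: [(0, 'c'), (1, 'a'), (0, 'a'), (1, 'c'), (4, 'a'), (3, 'c'), (3, 'a')]


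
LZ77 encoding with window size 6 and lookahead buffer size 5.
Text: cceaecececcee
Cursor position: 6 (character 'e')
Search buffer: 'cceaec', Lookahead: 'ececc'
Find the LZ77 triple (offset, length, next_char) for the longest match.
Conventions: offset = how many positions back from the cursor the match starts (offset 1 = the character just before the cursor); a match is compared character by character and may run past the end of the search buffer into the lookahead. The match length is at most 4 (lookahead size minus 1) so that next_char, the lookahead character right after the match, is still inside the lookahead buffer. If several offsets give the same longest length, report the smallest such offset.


Try each offset into the search buffer:
  offset=1 (pos 5, char 'c'): match length 0
  offset=2 (pos 4, char 'e'): match length 4
  offset=3 (pos 3, char 'a'): match length 0
  offset=4 (pos 2, char 'e'): match length 1
  offset=5 (pos 1, char 'c'): match length 0
  offset=6 (pos 0, char 'c'): match length 0
Longest match has length 4 at offset 2.
next_char = character at position 6 + 4 = 10 -> 'c'

Best match: offset=2, length=4 (matching 'ecec' starting at position 4)
LZ77 triple: (2, 4, 'c')


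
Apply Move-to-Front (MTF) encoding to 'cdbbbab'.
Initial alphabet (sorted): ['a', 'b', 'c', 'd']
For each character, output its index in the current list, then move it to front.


MTF encoding:
'c': index 2 in ['a', 'b', 'c', 'd'] -> ['c', 'a', 'b', 'd']
'd': index 3 in ['c', 'a', 'b', 'd'] -> ['d', 'c', 'a', 'b']
'b': index 3 in ['d', 'c', 'a', 'b'] -> ['b', 'd', 'c', 'a']
'b': index 0 in ['b', 'd', 'c', 'a'] -> ['b', 'd', 'c', 'a']
'b': index 0 in ['b', 'd', 'c', 'a'] -> ['b', 'd', 'c', 'a']
'a': index 3 in ['b', 'd', 'c', 'a'] -> ['a', 'b', 'd', 'c']
'b': index 1 in ['a', 'b', 'd', 'c'] -> ['b', 'a', 'd', 'c']


Output: [2, 3, 3, 0, 0, 3, 1]


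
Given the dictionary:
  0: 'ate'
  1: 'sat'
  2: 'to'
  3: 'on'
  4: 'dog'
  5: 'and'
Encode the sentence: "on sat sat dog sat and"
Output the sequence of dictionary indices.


Look up each word in the dictionary:
  'on' -> 3
  'sat' -> 1
  'sat' -> 1
  'dog' -> 4
  'sat' -> 1
  'and' -> 5

Encoded: [3, 1, 1, 4, 1, 5]


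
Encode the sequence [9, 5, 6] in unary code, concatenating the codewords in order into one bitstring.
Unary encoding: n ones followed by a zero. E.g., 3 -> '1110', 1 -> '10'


Encode each number as n ones followed by a terminating 0:
  9 -> 1111111110 (10 bits)
  5 -> 111110 (6 bits)
  6 -> 1111110 (7 bits)
Total length = 10 + 6 + 7 = 23 bits.

Unary([9, 5, 6]) = 11111111101111101111110 (23 bits)


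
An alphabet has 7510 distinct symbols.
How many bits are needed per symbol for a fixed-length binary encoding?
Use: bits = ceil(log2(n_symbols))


log2(7510) = 12.8746
Bracket: 2^12 = 4096 < 7510 <= 2^13 = 8192
So ceil(log2(7510)) = 13

bits = ceil(log2(7510)) = ceil(12.8746) = 13 bits


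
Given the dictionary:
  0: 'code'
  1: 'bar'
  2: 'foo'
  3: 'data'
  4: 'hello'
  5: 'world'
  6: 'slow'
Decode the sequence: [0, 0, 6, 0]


Look up each index in the dictionary:
  0 -> 'code'
  0 -> 'code'
  6 -> 'slow'
  0 -> 'code'

Decoded: "code code slow code"


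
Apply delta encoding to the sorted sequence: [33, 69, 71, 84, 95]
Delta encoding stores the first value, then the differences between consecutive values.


First value: 33
Deltas:
  69 - 33 = 36
  71 - 69 = 2
  84 - 71 = 13
  95 - 84 = 11


Delta encoded: [33, 36, 2, 13, 11]


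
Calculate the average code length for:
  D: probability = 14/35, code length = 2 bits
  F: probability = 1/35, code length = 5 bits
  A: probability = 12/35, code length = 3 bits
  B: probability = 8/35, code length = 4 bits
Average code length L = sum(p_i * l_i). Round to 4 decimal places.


Weighted contributions p_i * l_i:
  D: (14/35) * 2 = 28/35
  F: (1/35) * 5 = 5/35
  A: (12/35) * 3 = 36/35
  B: (8/35) * 4 = 32/35
Sum = (28 + 5 + 36 + 32)/35 = 101/35

L = 101/35 = 2.8857 bits/symbol


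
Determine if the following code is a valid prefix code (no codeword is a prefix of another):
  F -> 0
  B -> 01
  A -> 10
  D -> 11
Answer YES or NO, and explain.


Checking each pair (does one codeword prefix another?):
  F='0' vs B='01': prefix -- VIOLATION

NO -- this is NOT a valid prefix code. F (0) is a prefix of B (01).


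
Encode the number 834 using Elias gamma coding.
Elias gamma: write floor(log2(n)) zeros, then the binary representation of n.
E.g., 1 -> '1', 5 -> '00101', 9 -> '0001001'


num_bits = floor(log2(834)) + 1 = 10
leading_zeros = num_bits - 1 = 9
binary(834) = 1101000010

Elias gamma(834) = '000000000' + '1101000010' = 0000000001101000010 (19 bits)


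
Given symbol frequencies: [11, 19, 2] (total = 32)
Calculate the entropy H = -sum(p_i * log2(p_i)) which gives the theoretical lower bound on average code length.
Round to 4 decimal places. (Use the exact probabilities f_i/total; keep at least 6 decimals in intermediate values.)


Per-symbol terms -p_i * log2(p_i) with p_i = f_i/32:
  p = 11/32 = 0.343750: log2(p) = -1.540568, -p*log2(p) = 0.529570
  p = 19/32 = 0.593750: log2(p) = -0.752072, -p*log2(p) = 0.446543
  p = 2/32 = 0.062500: log2(p) = -4.000000, -p*log2(p) = 0.250000
H = 0.529570 + 0.446543 + 0.250000 = 1.226113

H = 1.2261 bits/symbol


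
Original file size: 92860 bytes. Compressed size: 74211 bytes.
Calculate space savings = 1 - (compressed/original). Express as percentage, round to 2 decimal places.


ratio = compressed/original = 74211/92860 = 0.799171
savings = 1 - ratio = 1 - 0.799171 = 0.200829
as a percentage: 0.200829 * 100 = 20.08%

Space savings = 1 - 74211/92860 = 20.08%


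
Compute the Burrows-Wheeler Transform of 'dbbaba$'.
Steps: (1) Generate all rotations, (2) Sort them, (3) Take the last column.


Rotations (sorted):
  0: $dbbaba -> last char: a
  1: a$dbbab -> last char: b
  2: aba$dbb -> last char: b
  3: ba$dbba -> last char: a
  4: baba$db -> last char: b
  5: bbaba$d -> last char: d
  6: dbbaba$ -> last char: $


BWT = abbabd$


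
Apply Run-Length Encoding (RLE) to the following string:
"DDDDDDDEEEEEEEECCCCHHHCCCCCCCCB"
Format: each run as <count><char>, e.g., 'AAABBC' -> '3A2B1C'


Scanning runs left to right:
  i=0: run of 'D' x 7 -> '7D'
  i=7: run of 'E' x 8 -> '8E'
  i=15: run of 'C' x 4 -> '4C'
  i=19: run of 'H' x 3 -> '3H'
  i=22: run of 'C' x 8 -> '8C'
  i=30: run of 'B' x 1 -> '1B'

RLE = 7D8E4C3H8C1B


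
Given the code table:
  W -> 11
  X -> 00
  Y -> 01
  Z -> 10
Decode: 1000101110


Decoding:
10 -> Z
00 -> X
10 -> Z
11 -> W
10 -> Z


Result: ZXZWZ


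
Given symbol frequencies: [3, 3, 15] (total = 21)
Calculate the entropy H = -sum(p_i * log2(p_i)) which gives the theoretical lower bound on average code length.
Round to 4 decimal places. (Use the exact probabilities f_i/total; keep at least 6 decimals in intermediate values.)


Per-symbol terms -p_i * log2(p_i) with p_i = f_i/21:
  p = 3/21 = 0.142857: log2(p) = -2.807355, -p*log2(p) = 0.401051
  p = 3/21 = 0.142857: log2(p) = -2.807355, -p*log2(p) = 0.401051
  p = 15/21 = 0.714286: log2(p) = -0.485427, -p*log2(p) = 0.346733
H = 0.401051 + 0.401051 + 0.346733 = 1.148835

H = 1.1488 bits/symbol


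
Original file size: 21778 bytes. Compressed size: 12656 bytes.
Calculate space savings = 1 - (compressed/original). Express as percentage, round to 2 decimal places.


ratio = compressed/original = 12656/21778 = 0.581137
savings = 1 - ratio = 1 - 0.581137 = 0.418863
as a percentage: 0.418863 * 100 = 41.89%

Space savings = 1 - 12656/21778 = 41.89%


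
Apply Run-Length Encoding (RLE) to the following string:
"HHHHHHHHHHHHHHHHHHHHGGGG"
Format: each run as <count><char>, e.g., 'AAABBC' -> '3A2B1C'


Scanning runs left to right:
  i=0: run of 'H' x 20 -> '20H'
  i=20: run of 'G' x 4 -> '4G'

RLE = 20H4G


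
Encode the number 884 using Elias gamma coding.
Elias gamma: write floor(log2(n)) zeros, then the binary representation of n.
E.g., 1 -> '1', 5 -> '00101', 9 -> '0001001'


num_bits = floor(log2(884)) + 1 = 10
leading_zeros = num_bits - 1 = 9
binary(884) = 1101110100

Elias gamma(884) = '000000000' + '1101110100' = 0000000001101110100 (19 bits)


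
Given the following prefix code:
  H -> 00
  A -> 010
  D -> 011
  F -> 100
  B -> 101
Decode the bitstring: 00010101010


Decoding step by step:
Bits 00 -> H
Bits 010 -> A
Bits 101 -> B
Bits 010 -> A


Decoded message: HABA


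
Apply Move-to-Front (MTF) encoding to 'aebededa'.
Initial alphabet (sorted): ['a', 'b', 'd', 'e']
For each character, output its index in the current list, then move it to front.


MTF encoding:
'a': index 0 in ['a', 'b', 'd', 'e'] -> ['a', 'b', 'd', 'e']
'e': index 3 in ['a', 'b', 'd', 'e'] -> ['e', 'a', 'b', 'd']
'b': index 2 in ['e', 'a', 'b', 'd'] -> ['b', 'e', 'a', 'd']
'e': index 1 in ['b', 'e', 'a', 'd'] -> ['e', 'b', 'a', 'd']
'd': index 3 in ['e', 'b', 'a', 'd'] -> ['d', 'e', 'b', 'a']
'e': index 1 in ['d', 'e', 'b', 'a'] -> ['e', 'd', 'b', 'a']
'd': index 1 in ['e', 'd', 'b', 'a'] -> ['d', 'e', 'b', 'a']
'a': index 3 in ['d', 'e', 'b', 'a'] -> ['a', 'd', 'e', 'b']


Output: [0, 3, 2, 1, 3, 1, 1, 3]


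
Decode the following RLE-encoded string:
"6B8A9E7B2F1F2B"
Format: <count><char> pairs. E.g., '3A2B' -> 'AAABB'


Expanding each <count><char> pair:
  6B -> 'BBBBBB'
  8A -> 'AAAAAAAA'
  9E -> 'EEEEEEEEE'
  7B -> 'BBBBBBB'
  2F -> 'FF'
  1F -> 'F'
  2B -> 'BB'

Decoded = BBBBBBAAAAAAAAEEEEEEEEEBBBBBBBFFFBB


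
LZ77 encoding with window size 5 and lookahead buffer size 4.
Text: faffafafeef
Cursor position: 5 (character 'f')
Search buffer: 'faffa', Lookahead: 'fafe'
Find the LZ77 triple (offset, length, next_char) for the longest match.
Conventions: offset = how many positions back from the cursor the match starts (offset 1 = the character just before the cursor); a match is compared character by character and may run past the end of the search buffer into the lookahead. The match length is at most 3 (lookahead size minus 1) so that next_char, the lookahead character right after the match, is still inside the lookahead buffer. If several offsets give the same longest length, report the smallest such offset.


Try each offset into the search buffer:
  offset=1 (pos 4, char 'a'): match length 0
  offset=2 (pos 3, char 'f'): match length 3
  offset=3 (pos 2, char 'f'): match length 1
  offset=4 (pos 1, char 'a'): match length 0
  offset=5 (pos 0, char 'f'): match length 3
Longest match has length 3, found at offsets 2, 5; take the smallest, offset 2.
next_char = character at position 5 + 3 = 8 -> 'e'

Best match: offset=2, length=3 (matching 'faf' starting at position 3)
LZ77 triple: (2, 3, 'e')


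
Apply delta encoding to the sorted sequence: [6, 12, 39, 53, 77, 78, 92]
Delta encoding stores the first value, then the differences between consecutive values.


First value: 6
Deltas:
  12 - 6 = 6
  39 - 12 = 27
  53 - 39 = 14
  77 - 53 = 24
  78 - 77 = 1
  92 - 78 = 14


Delta encoded: [6, 6, 27, 14, 24, 1, 14]


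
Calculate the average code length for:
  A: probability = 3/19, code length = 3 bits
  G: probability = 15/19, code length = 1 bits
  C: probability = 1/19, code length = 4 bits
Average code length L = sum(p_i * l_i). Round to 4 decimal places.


Weighted contributions p_i * l_i:
  A: (3/19) * 3 = 9/19
  G: (15/19) * 1 = 15/19
  C: (1/19) * 4 = 4/19
Sum = (9 + 15 + 4)/19 = 28/19

L = 28/19 = 1.4737 bits/symbol


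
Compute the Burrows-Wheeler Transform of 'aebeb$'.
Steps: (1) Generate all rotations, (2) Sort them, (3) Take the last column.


Rotations (sorted):
  0: $aebeb -> last char: b
  1: aebeb$ -> last char: $
  2: b$aebe -> last char: e
  3: beb$ae -> last char: e
  4: eb$aeb -> last char: b
  5: ebeb$a -> last char: a


BWT = b$eeba


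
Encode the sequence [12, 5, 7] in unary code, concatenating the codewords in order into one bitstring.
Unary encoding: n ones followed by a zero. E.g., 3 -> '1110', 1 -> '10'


Encode each number as n ones followed by a terminating 0:
  12 -> 1111111111110 (13 bits)
  5 -> 111110 (6 bits)
  7 -> 11111110 (8 bits)
Total length = 13 + 6 + 8 = 27 bits.

Unary([12, 5, 7]) = 111111111111011111011111110 (27 bits)


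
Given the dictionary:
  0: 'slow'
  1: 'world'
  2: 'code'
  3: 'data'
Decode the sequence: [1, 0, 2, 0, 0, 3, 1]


Look up each index in the dictionary:
  1 -> 'world'
  0 -> 'slow'
  2 -> 'code'
  0 -> 'slow'
  0 -> 'slow'
  3 -> 'data'
  1 -> 'world'

Decoded: "world slow code slow slow data world"


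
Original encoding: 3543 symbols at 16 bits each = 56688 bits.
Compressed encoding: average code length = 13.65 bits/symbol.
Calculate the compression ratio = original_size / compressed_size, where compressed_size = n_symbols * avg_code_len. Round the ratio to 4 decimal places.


original_size = n_symbols * orig_bits = 3543 * 16 = 56688 bits
compressed_size = n_symbols * avg_code_len = 3543 * 13.65 = 48361.95 bits
ratio = original_size / compressed_size = 56688 / 48361.95 = 1.1722

Compression ratio = 1.1722


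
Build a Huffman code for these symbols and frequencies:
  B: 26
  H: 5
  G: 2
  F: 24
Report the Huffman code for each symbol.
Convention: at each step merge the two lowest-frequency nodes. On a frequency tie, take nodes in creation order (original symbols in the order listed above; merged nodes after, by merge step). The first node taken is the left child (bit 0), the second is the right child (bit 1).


Huffman tree construction:
Step 1: Merge G(2) + H(5) = 7
Step 2: Merge (G+H)(7) + F(24) = 31
Step 3: Merge B(26) + ((G+H)+F)(31) = 57
Read each symbol's code off the tree from the root (left child = 0, right child = 1).

Codes:
  B: 0 (length 1)
  H: 101 (length 3)
  G: 100 (length 3)
  F: 11 (length 2)
Average code length: 95/57 = 1.6667 bits/symbol


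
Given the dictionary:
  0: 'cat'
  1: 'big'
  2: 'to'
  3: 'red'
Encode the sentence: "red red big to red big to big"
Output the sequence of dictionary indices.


Look up each word in the dictionary:
  'red' -> 3
  'red' -> 3
  'big' -> 1
  'to' -> 2
  'red' -> 3
  'big' -> 1
  'to' -> 2
  'big' -> 1

Encoded: [3, 3, 1, 2, 3, 1, 2, 1]


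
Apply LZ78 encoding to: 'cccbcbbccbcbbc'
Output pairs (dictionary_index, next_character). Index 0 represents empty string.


LZ78 encoding steps:
Dictionary: {0: ''}
Step 1: w='' (idx 0), next='c' -> output (0, 'c'), add 'c' as idx 1
Step 2: w='c' (idx 1), next='c' -> output (1, 'c'), add 'cc' as idx 2
Step 3: w='' (idx 0), next='b' -> output (0, 'b'), add 'b' as idx 3
Step 4: w='c' (idx 1), next='b' -> output (1, 'b'), add 'cb' as idx 4
Step 5: w='b' (idx 3), next='c' -> output (3, 'c'), add 'bc' as idx 5
Step 6: w='cb' (idx 4), next='c' -> output (4, 'c'), add 'cbc' as idx 6
Step 7: w='b' (idx 3), next='b' -> output (3, 'b'), add 'bb' as idx 7
Step 8: w='c' (idx 1), end of input -> output (1, '')


Encoded: [(0, 'c'), (1, 'c'), (0, 'b'), (1, 'b'), (3, 'c'), (4, 'c'), (3, 'b'), (1, '')]


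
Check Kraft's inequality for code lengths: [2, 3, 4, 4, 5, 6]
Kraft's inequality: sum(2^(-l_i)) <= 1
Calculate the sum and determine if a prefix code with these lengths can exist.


Sum = 2^(-2) + 2^(-3) + 2^(-4) + 2^(-4) + 2^(-5) + 2^(-6)
    = 0.25 + 0.125 + 0.0625 + 0.0625 + 0.03125 + 0.015625
    = 35/64 = 0.546875
Since 0.546875 <= 1, Kraft's inequality IS satisfied.
A prefix code with these lengths CAN exist.

Kraft sum = 0.546875. Satisfied.


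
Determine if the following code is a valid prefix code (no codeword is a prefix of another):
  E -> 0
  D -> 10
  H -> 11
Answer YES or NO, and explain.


Checking each pair (does one codeword prefix another?):
  E='0' vs D='10': no prefix
  E='0' vs H='11': no prefix
  D='10' vs E='0': no prefix
  D='10' vs H='11': no prefix
  H='11' vs E='0': no prefix
  H='11' vs D='10': no prefix
No violation found over all pairs.

YES -- this is a valid prefix code. No codeword is a prefix of any other codeword.


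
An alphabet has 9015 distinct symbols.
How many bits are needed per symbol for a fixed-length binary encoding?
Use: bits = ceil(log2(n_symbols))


log2(9015) = 13.1381
Bracket: 2^13 = 8192 < 9015 <= 2^14 = 16384
So ceil(log2(9015)) = 14

bits = ceil(log2(9015)) = ceil(13.1381) = 14 bits


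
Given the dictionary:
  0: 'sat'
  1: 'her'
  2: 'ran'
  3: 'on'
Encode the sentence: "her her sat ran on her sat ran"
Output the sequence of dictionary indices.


Look up each word in the dictionary:
  'her' -> 1
  'her' -> 1
  'sat' -> 0
  'ran' -> 2
  'on' -> 3
  'her' -> 1
  'sat' -> 0
  'ran' -> 2

Encoded: [1, 1, 0, 2, 3, 1, 0, 2]


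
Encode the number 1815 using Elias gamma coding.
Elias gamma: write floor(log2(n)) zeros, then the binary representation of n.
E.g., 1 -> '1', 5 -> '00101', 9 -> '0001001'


num_bits = floor(log2(1815)) + 1 = 11
leading_zeros = num_bits - 1 = 10
binary(1815) = 11100010111

Elias gamma(1815) = '0000000000' + '11100010111' = 000000000011100010111 (21 bits)


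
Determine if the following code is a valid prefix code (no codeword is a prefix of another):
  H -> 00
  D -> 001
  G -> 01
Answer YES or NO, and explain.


Checking each pair (does one codeword prefix another?):
  H='00' vs D='001': prefix -- VIOLATION

NO -- this is NOT a valid prefix code. H (00) is a prefix of D (001).


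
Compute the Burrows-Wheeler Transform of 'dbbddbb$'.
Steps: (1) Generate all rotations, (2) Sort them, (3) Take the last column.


Rotations (sorted):
  0: $dbbddbb -> last char: b
  1: b$dbbddb -> last char: b
  2: bb$dbbdd -> last char: d
  3: bbddbb$d -> last char: d
  4: bddbb$db -> last char: b
  5: dbb$dbbd -> last char: d
  6: dbbddbb$ -> last char: $
  7: ddbb$dbb -> last char: b


BWT = bbddbd$b


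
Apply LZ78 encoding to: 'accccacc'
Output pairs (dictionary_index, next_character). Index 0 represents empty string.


LZ78 encoding steps:
Dictionary: {0: ''}
Step 1: w='' (idx 0), next='a' -> output (0, 'a'), add 'a' as idx 1
Step 2: w='' (idx 0), next='c' -> output (0, 'c'), add 'c' as idx 2
Step 3: w='c' (idx 2), next='c' -> output (2, 'c'), add 'cc' as idx 3
Step 4: w='c' (idx 2), next='a' -> output (2, 'a'), add 'ca' as idx 4
Step 5: w='cc' (idx 3), end of input -> output (3, '')


Encoded: [(0, 'a'), (0, 'c'), (2, 'c'), (2, 'a'), (3, '')]


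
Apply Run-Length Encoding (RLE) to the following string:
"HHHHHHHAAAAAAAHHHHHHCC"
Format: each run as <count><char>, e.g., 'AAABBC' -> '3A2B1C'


Scanning runs left to right:
  i=0: run of 'H' x 7 -> '7H'
  i=7: run of 'A' x 7 -> '7A'
  i=14: run of 'H' x 6 -> '6H'
  i=20: run of 'C' x 2 -> '2C'

RLE = 7H7A6H2C


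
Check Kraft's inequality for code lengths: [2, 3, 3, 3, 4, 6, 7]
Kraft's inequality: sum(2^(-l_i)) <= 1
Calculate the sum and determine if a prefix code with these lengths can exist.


Sum = 2^(-2) + 2^(-3) + 2^(-3) + 2^(-3) + 2^(-4) + 2^(-6) + 2^(-7)
    = 0.25 + 0.125 + 0.125 + 0.125 + 0.0625 + 0.015625 + 0.0078125
    = 91/128 = 0.7109375
Since 0.7109375 <= 1, Kraft's inequality IS satisfied.
A prefix code with these lengths CAN exist.

Kraft sum = 0.7109375. Satisfied.


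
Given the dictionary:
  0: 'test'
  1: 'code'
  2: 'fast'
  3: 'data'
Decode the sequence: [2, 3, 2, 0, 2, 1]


Look up each index in the dictionary:
  2 -> 'fast'
  3 -> 'data'
  2 -> 'fast'
  0 -> 'test'
  2 -> 'fast'
  1 -> 'code'

Decoded: "fast data fast test fast code"


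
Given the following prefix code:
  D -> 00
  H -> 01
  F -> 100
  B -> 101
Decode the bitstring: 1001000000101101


Decoding step by step:
Bits 100 -> F
Bits 100 -> F
Bits 00 -> D
Bits 00 -> D
Bits 101 -> B
Bits 101 -> B


Decoded message: FFDDBB


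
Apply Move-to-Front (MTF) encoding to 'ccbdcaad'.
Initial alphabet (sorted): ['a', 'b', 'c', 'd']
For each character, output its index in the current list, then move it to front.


MTF encoding:
'c': index 2 in ['a', 'b', 'c', 'd'] -> ['c', 'a', 'b', 'd']
'c': index 0 in ['c', 'a', 'b', 'd'] -> ['c', 'a', 'b', 'd']
'b': index 2 in ['c', 'a', 'b', 'd'] -> ['b', 'c', 'a', 'd']
'd': index 3 in ['b', 'c', 'a', 'd'] -> ['d', 'b', 'c', 'a']
'c': index 2 in ['d', 'b', 'c', 'a'] -> ['c', 'd', 'b', 'a']
'a': index 3 in ['c', 'd', 'b', 'a'] -> ['a', 'c', 'd', 'b']
'a': index 0 in ['a', 'c', 'd', 'b'] -> ['a', 'c', 'd', 'b']
'd': index 2 in ['a', 'c', 'd', 'b'] -> ['d', 'a', 'c', 'b']


Output: [2, 0, 2, 3, 2, 3, 0, 2]


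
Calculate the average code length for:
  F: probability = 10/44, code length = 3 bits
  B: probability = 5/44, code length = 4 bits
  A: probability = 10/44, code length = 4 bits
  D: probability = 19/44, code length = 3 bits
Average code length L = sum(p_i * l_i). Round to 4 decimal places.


Weighted contributions p_i * l_i:
  F: (10/44) * 3 = 30/44
  B: (5/44) * 4 = 20/44
  A: (10/44) * 4 = 40/44
  D: (19/44) * 3 = 57/44
Sum = (30 + 20 + 40 + 57)/44 = 147/44

L = 147/44 = 3.3409 bits/symbol


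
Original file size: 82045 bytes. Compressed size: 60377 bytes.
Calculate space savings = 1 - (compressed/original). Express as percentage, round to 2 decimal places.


ratio = compressed/original = 60377/82045 = 0.735901
savings = 1 - ratio = 1 - 0.735901 = 0.264099
as a percentage: 0.264099 * 100 = 26.41%

Space savings = 1 - 60377/82045 = 26.41%


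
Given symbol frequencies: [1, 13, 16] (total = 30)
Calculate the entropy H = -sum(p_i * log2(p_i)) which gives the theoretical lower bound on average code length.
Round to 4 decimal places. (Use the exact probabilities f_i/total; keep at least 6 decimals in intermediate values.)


Per-symbol terms -p_i * log2(p_i) with p_i = f_i/30:
  p = 1/30 = 0.033333: log2(p) = -4.906891, -p*log2(p) = 0.163563
  p = 13/30 = 0.433333: log2(p) = -1.206451, -p*log2(p) = 0.522795
  p = 16/30 = 0.533333: log2(p) = -0.906891, -p*log2(p) = 0.483675
H = 0.163563 + 0.522795 + 0.483675 = 1.170033

H = 1.17 bits/symbol


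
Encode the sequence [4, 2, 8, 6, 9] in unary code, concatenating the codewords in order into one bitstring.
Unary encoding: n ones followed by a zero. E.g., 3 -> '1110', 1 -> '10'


Encode each number as n ones followed by a terminating 0:
  4 -> 11110 (5 bits)
  2 -> 110 (3 bits)
  8 -> 111111110 (9 bits)
  6 -> 1111110 (7 bits)
  9 -> 1111111110 (10 bits)
Total length = 5 + 3 + 9 + 7 + 10 = 34 bits.

Unary([4, 2, 8, 6, 9]) = 1111011011111111011111101111111110 (34 bits)


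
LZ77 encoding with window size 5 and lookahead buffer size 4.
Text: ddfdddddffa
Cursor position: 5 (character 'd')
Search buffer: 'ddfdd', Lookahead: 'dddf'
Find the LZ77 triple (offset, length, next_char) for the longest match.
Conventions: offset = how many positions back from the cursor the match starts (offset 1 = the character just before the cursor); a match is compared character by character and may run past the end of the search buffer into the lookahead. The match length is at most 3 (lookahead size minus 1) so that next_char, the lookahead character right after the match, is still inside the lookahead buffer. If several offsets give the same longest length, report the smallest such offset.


Try each offset into the search buffer:
  offset=1 (pos 4, char 'd'): match length 3
  offset=2 (pos 3, char 'd'): match length 3
  offset=3 (pos 2, char 'f'): match length 0
  offset=4 (pos 1, char 'd'): match length 1
  offset=5 (pos 0, char 'd'): match length 2
Longest match has length 3, found at offsets 1, 2; take the smallest, offset 1.
next_char = character at position 5 + 3 = 8 -> 'f'

Best match: offset=1, length=3 (matching 'ddd' starting at position 4)
LZ77 triple: (1, 3, 'f')


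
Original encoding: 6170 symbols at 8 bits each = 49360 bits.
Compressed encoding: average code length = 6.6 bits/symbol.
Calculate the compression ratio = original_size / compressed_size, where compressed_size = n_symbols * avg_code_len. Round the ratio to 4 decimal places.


original_size = n_symbols * orig_bits = 6170 * 8 = 49360 bits
compressed_size = n_symbols * avg_code_len = 6170 * 6.6 = 40722.0 bits
ratio = original_size / compressed_size = 49360 / 40722.0 = 1.2121

Compression ratio = 1.2121


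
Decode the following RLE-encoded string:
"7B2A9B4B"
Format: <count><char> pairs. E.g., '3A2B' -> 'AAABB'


Expanding each <count><char> pair:
  7B -> 'BBBBBBB'
  2A -> 'AA'
  9B -> 'BBBBBBBBB'
  4B -> 'BBBB'

Decoded = BBBBBBBAABBBBBBBBBBBBB


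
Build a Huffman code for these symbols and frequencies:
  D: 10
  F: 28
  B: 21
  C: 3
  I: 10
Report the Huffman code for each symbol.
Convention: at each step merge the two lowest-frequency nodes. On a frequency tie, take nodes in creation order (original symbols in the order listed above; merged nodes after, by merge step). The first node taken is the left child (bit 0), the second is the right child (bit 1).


Huffman tree construction:
Step 1: Merge C(3) + D(10) = 13
Step 2: Merge I(10) + (C+D)(13) = 23
Step 3: Merge B(21) + (I+(C+D))(23) = 44
Step 4: Merge F(28) + (B+(I+(C+D)))(44) = 72
Read each symbol's code off the tree from the root (left child = 0, right child = 1).

Codes:
  D: 1111 (length 4)
  F: 0 (length 1)
  B: 10 (length 2)
  C: 1110 (length 4)
  I: 110 (length 3)
Average code length: 152/72 = 2.1111 bits/symbol


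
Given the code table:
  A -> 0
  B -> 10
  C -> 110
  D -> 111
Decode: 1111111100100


Decoding:
111 -> D
111 -> D
110 -> C
0 -> A
10 -> B
0 -> A


Result: DDCABA


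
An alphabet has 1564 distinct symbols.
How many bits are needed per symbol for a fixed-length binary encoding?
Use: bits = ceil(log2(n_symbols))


log2(1564) = 10.611
Bracket: 2^10 = 1024 < 1564 <= 2^11 = 2048
So ceil(log2(1564)) = 11

bits = ceil(log2(1564)) = ceil(10.611) = 11 bits


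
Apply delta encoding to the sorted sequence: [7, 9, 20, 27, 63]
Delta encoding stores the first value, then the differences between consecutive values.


First value: 7
Deltas:
  9 - 7 = 2
  20 - 9 = 11
  27 - 20 = 7
  63 - 27 = 36


Delta encoded: [7, 2, 11, 7, 36]


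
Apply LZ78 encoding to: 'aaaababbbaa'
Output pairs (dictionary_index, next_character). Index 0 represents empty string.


LZ78 encoding steps:
Dictionary: {0: ''}
Step 1: w='' (idx 0), next='a' -> output (0, 'a'), add 'a' as idx 1
Step 2: w='a' (idx 1), next='a' -> output (1, 'a'), add 'aa' as idx 2
Step 3: w='a' (idx 1), next='b' -> output (1, 'b'), add 'ab' as idx 3
Step 4: w='ab' (idx 3), next='b' -> output (3, 'b'), add 'abb' as idx 4
Step 5: w='' (idx 0), next='b' -> output (0, 'b'), add 'b' as idx 5
Step 6: w='aa' (idx 2), end of input -> output (2, '')


Encoded: [(0, 'a'), (1, 'a'), (1, 'b'), (3, 'b'), (0, 'b'), (2, '')]


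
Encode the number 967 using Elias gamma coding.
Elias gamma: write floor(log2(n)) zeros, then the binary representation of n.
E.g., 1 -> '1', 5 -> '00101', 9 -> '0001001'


num_bits = floor(log2(967)) + 1 = 10
leading_zeros = num_bits - 1 = 9
binary(967) = 1111000111

Elias gamma(967) = '000000000' + '1111000111' = 0000000001111000111 (19 bits)


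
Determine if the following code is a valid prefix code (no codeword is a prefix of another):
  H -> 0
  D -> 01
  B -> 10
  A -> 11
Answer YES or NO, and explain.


Checking each pair (does one codeword prefix another?):
  H='0' vs D='01': prefix -- VIOLATION

NO -- this is NOT a valid prefix code. H (0) is a prefix of D (01).


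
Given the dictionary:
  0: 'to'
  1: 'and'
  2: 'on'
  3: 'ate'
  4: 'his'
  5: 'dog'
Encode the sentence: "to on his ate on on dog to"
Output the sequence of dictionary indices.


Look up each word in the dictionary:
  'to' -> 0
  'on' -> 2
  'his' -> 4
  'ate' -> 3
  'on' -> 2
  'on' -> 2
  'dog' -> 5
  'to' -> 0

Encoded: [0, 2, 4, 3, 2, 2, 5, 0]
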